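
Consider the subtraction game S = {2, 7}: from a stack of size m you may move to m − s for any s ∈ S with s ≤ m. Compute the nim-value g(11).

Grundy values for subtraction set {2, 7}:
g(0) = mex{} = 0
g(1) = mex{} = 0
g(2) = mex{0} = 1
g(3) = mex{0} = 1
g(4) = mex{1} = 0
g(5) = mex{1} = 0
g(6) = mex{0} = 1
g(7) = mex{0} = 1
g(8) = mex{0,1} = 2
g(9) = mex{1} = 0
g(10) = mex{1,2} = 0
g(11) = mex{0} = 1
So g(11) = 1.

1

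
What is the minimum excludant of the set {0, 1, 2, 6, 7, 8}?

The values 0, 1, 2 are all present; 3 is the first non-negative integer missing from the set.

3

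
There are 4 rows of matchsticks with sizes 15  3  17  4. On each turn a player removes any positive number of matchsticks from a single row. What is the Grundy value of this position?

25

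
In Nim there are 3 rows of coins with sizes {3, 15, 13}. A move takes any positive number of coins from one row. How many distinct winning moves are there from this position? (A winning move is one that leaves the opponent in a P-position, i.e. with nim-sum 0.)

3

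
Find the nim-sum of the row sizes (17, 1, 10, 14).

Nim-sum: 17 ⊕ 1 ⊕ 10 ⊕ 14 = 20.

20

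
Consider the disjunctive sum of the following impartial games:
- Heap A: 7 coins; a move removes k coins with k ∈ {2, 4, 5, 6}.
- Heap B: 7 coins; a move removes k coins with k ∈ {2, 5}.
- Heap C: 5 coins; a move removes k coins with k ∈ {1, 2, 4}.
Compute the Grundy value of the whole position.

1

Build the Grundy sequence for heap A with g(k) = mex{g(k−s) : s ∈ {2, 4, 5, 6}, s ≤ k}:
g(0) = mex{} = 0
g(1) = mex{} = 0
g(2) = mex{0} = 1
g(3) = mex{0} = 1
g(4) = mex{0,1} = 2
g(5) = mex{0,1} = 2
g(6) = mex{0,1,2} = 3
g(7) = mex{0,1,2} = 3
So g(7) = 3.
Grundy values for heap B (subtraction set {2, 5}):
k:     0  1  2  3  4  5  6  7
g(k):  0  0  1  1  0  2  1  0
So g(7) = 0.
Grundy values for heap C (subtraction set {1, 2, 4}):
g(0) = mex{} = 0
g(1) = mex{0} = 1
g(2) = mex{0,1} = 2
g(3) = mex{1,2} = 0
g(4) = mex{0,2} = 1
g(5) = mex{0,1} = 2
So g(5) = 2.
By the Sprague-Grundy theorem, the Grundy value of a sum of independent games is the XOR of the component values.
Combined value = 3 XOR 0 XOR 2 = 1.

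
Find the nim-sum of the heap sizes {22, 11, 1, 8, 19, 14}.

9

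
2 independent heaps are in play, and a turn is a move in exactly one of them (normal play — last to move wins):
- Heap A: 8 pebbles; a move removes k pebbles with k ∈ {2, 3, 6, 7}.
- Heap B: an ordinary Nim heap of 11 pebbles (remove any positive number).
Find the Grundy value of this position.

9

Build the Grundy sequence for heap A with g(k) = mex{g(k−s) : s ∈ {2, 3, 6, 7}, s ≤ k}:
k:     0  1  2  3  4  5  6  7  8
g(k):  0  0  1  1  2  0  3  1  2
So g(8) = 2.
Heap B is a plain Nim heap of size 11, so its Grundy value is 11.
The value of a disjunctive sum is the nim-sum of the parts.
Combined value = 2 XOR 11 = 9.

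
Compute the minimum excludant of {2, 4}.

0

0 is not in the set, so the mex is 0.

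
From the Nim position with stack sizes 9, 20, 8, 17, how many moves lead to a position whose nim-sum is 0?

Nim-sum: 9 XOR 20 XOR 8 XOR 17 = 4.
The overall nim-sum is X = 4. A stack of size p has a winning move iff p XOR X < p (reduce it to p XOR X).
  9: 9 XOR 4 = 13 ≥ 9 — no move.
  20: 20 XOR 4 = 16 < 20 — winning move (to 16).
  8: 8 XOR 4 = 12 ≥ 8 — no move.
  17: 17 XOR 4 = 21 ≥ 17 — no move.
That gives 1 winning move.

1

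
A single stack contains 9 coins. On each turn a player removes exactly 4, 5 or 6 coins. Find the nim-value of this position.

Build the Grundy sequence with g(k) = mex{g(k−s) : s ∈ {4, 5, 6}, s ≤ k}:
g(0) = mex{} = 0
g(1) = mex{} = 0
g(2) = mex{} = 0
g(3) = mex{} = 0
g(4) = mex{0} = 1
g(5) = mex{0} = 1
g(6) = mex{0} = 1
g(7) = mex{0} = 1
g(8) = mex{0,1} = 2
g(9) = mex{0,1} = 2
So g(9) = 2.

2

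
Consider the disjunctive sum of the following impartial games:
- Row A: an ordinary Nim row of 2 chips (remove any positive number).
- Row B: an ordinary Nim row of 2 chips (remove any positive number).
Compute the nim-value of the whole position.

Row A is a plain Nim row of size 2, so its Grundy value is 2.
Row B is a plain Nim row of size 2, so its Grundy value is 2.
By the Sprague-Grundy theorem, the Grundy value of a sum of independent games is the XOR of the component values.
Combined value = 2 ⊕ 2 = 0.

0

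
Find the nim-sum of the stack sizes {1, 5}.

4

Nim-sum: 1 ⊕ 5 = 4.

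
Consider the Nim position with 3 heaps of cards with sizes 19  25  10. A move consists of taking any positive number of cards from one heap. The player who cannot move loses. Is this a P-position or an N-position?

P-position

Compute the nim-sum pairwise:
19 XOR 25 = 10
10 XOR 10 = 0
The nim-sum is 0, so this is a P-position: the player to move is in a losing position under optimal play.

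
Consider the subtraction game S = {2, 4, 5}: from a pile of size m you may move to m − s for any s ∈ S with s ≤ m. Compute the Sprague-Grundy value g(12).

2

Compute g(0), g(1), … for moves {2, 4, 5}:
g(0) = mex{} = 0
g(1) = mex{} = 0
g(2) = mex{0} = 1
g(3) = mex{0} = 1
g(4) = mex{0,1} = 2
g(5) = mex{0,1} = 2
g(6) = mex{0,1,2} = 3
g(7) = mex{1,2} = 0
g(8) = mex{1,2,3} = 0
g(9) = mex{0,2} = 1
g(10) = mex{0,2,3} = 1
g(11) = mex{0,1,3} = 2
g(12) = mex{0,1} = 2
So g(12) = 2.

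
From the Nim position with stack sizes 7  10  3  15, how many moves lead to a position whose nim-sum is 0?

Bitwise XOR of the heap sizes:
  0111  (7)
  1010  (10)
  0011  (3)
  1111  (15)
  ----
  0001  (1)
The overall nim-sum is X = 1. A stack of size p has a winning move iff p XOR X < p (reduce it to p XOR X).
  7: 7 XOR 1 = 6 < 7 — winning move (to 6).
  10: 10 XOR 1 = 11 ≥ 10 — no move.
  3: 3 XOR 1 = 2 < 3 — winning move (to 2).
  15: 15 XOR 1 = 14 < 15 — winning move (to 14).
That gives 3 winning moves.

3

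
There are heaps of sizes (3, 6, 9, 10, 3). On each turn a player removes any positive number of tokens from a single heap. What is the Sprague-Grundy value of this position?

Compute the nim-sum pairwise:
3 XOR 6 = 5
5 XOR 9 = 12
12 XOR 10 = 6
6 XOR 3 = 5

5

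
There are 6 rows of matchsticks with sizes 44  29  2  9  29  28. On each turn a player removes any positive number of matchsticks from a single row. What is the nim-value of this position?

59

Write each in binary and XOR column by column:
  101100  (44)
  011101  (29)
  000010  (2)
  001001  (9)
  011101  (29)
  011100  (28)
  ------
  111011  (59)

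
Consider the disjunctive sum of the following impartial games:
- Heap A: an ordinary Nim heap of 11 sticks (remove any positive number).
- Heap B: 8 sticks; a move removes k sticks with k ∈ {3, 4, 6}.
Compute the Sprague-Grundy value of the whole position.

9

Heap A is a plain Nim heap of size 11, so its Grundy value is 11.
For heap B, compute g(0), g(1), … with moves {3, 4, 6}:
g(0) = mex{} = 0
g(1) = mex{} = 0
g(2) = mex{} = 0
g(3) = mex{0} = 1
g(4) = mex{0} = 1
g(5) = mex{0} = 1
g(6) = mex{0,1} = 2
g(7) = mex{0,1} = 2
g(8) = mex{0,1} = 2
So g(8) = 2.
By the Sprague-Grundy theorem, the Grundy value of a sum of independent games is the XOR of the component values.
Combined value = 11 ⊕ 2 = 9.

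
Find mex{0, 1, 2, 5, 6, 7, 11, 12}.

The values 0, 1, 2 are all present; 3 is the first non-negative integer missing from the set.

3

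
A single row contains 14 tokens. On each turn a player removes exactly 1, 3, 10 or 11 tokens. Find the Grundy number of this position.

2

Build the Grundy sequence with g(k) = mex{g(k−s) : s ∈ {1, 3, 10, 11}, s ≤ k}:
k:     0  1  2  3  4  5  6  7  8  9 10 11 12 13 14
g(k):  0  1  0  1  0  1  0  1  0  1  2  3  2  3  2
So g(14) = 2.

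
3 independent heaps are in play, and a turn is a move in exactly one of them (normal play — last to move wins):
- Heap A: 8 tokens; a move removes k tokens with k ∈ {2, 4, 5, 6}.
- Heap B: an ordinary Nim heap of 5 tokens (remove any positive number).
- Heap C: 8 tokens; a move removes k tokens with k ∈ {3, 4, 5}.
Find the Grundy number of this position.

Grundy values for heap A (subtraction set {2, 4, 5, 6}):
g(0) = mex{} = 0
g(1) = mex{} = 0
g(2) = mex{0} = 1
g(3) = mex{0} = 1
g(4) = mex{0,1} = 2
g(5) = mex{0,1} = 2
g(6) = mex{0,1,2} = 3
g(7) = mex{0,1,2} = 3
g(8) = mex{1,2,3} = 0
So g(8) = 0.
Heap B is a plain Nim heap of size 5, so its Grundy value is 5.
Build the Grundy sequence for heap C with g(k) = mex{g(k−s) : s ∈ {3, 4, 5}, s ≤ k}:
k:     0  1  2  3  4  5  6  7  8
g(k):  0  0  0  1  1  1  2  2  0
So g(8) = 0.
The value of a disjunctive sum is the nim-sum of the parts.
Combined value = 0 ⊕ 5 ⊕ 0 = 5.

5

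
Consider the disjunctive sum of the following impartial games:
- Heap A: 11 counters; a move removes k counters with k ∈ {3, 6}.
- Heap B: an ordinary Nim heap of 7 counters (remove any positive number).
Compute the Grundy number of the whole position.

7

For heap A, compute g(0), g(1), … with moves {3, 6}:
k:     0  1  2  3  4  5  6  7  8  9 10 11
g(k):  0  0  0  1  1  1  2  2  2  0  0  0
So g(11) = 0.
Heap B is a plain Nim heap of size 7, so its Grundy value is 7.
By the Sprague-Grundy theorem, the Grundy value of a sum of independent games is the XOR of the component values.
Combined value = 0 XOR 7 = 7.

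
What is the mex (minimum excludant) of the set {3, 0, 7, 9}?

1

0 is in the set but 1 is not, so the mex is 1.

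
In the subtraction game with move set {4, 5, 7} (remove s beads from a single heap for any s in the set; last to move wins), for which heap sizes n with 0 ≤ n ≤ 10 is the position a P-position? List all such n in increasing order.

Build the Grundy sequence with g(k) = mex{g(k−s) : s ∈ {4, 5, 7}, s ≤ k}:
g(0) = mex{} = 0
g(1) = mex{} = 0
g(2) = mex{} = 0
g(3) = mex{} = 0
g(4) = mex{0} = 1
g(5) = mex{0} = 1
g(6) = mex{0} = 1
g(7) = mex{0} = 1
g(8) = mex{0,1} = 2
g(9) = mex{0,1} = 2
g(10) = mex{0,1} = 2
The P-positions (g = 0) in 0..10 are 0, 1, 2, 3.

0, 1, 2, 3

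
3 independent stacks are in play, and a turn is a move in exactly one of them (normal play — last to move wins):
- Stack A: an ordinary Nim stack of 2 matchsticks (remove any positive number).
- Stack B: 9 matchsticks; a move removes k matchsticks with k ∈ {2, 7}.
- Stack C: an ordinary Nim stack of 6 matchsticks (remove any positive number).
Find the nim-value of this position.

Stack A is a plain Nim stack of size 2, so its Grundy value is 2.
For stack B, compute g(0), g(1), … with moves {2, 7}:
k:     0  1  2  3  4  5  6  7  8  9
g(k):  0  0  1  1  0  0  1  1  2  0
So g(9) = 0.
Stack C is a plain Nim stack of size 6, so its Grundy value is 6.
The value of a disjunctive sum is the nim-sum of the parts.
Combined value = 2 XOR 0 XOR 6 = 4.

4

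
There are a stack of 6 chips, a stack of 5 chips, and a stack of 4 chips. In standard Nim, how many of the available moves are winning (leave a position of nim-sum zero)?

3

Nim-sum: 6 XOR 5 XOR 4 = 7.
The overall nim-sum is X = 7. A stack of size p has a winning move iff p XOR X < p (reduce it to p XOR X).
  6: 6 XOR 7 = 1 < 6 — winning move (to 1).
  5: 5 XOR 7 = 2 < 5 — winning move (to 2).
  4: 4 XOR 7 = 3 < 4 — winning move (to 3).
That gives 3 winning moves.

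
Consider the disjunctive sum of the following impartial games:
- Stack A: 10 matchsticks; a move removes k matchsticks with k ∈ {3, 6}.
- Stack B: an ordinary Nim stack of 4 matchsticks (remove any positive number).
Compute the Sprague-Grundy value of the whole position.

4

Build the Grundy sequence for stack A with g(k) = mex{g(k−s) : s ∈ {3, 6}, s ≤ k}:
g(0) = mex{} = 0
g(1) = mex{} = 0
g(2) = mex{} = 0
g(3) = mex{0} = 1
g(4) = mex{0} = 1
g(5) = mex{0} = 1
g(6) = mex{0,1} = 2
g(7) = mex{0,1} = 2
g(8) = mex{0,1} = 2
g(9) = mex{1,2} = 0
g(10) = mex{1,2} = 0
So g(10) = 0.
Stack B is a plain Nim stack of size 4, so its Grundy value is 4.
By the Sprague-Grundy theorem, the Grundy value of a sum of independent games is the XOR of the component values.
Combined value = 0 XOR 4 = 4.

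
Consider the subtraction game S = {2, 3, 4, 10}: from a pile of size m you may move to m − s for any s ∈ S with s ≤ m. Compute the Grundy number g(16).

2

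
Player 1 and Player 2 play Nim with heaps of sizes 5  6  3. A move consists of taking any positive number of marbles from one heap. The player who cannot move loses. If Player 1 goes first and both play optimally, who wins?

Player 2 wins

Bitwise XOR of the heap sizes:
  101  (5)
  110  (6)
  011  (3)
  ---
  000  (0)
The nim-sum is 0, so this is a P-position: the player to move is in a losing position under optimal play; Player 1 is about to move from it and so loses — Player 2 wins.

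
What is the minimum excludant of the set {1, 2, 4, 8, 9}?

0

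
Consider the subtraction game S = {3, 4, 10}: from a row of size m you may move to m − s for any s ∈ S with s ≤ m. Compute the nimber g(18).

Compute g(0), g(1), … for moves {3, 4, 10}:
k:     0  1  2  3  4  5  6  7  8  9 10 11 12 13 14 15 16 17 18
g(k):  0  0  0  1  1  1  2  0  0  0  1  1  1  2  0  0  0  1  1
So g(18) = 1.

1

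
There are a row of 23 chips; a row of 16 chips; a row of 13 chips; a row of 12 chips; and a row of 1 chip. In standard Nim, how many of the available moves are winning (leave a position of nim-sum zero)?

3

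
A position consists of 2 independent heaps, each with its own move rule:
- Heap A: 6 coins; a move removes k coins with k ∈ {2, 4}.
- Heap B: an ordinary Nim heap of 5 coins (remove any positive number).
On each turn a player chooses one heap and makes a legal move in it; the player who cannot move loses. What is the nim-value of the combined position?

5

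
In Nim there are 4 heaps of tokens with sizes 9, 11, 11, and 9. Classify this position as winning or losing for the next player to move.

Losing position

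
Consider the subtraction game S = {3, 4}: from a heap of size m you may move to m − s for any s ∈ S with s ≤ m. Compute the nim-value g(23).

Compute g(0), g(1), … for moves {3, 4}:
k:     0  1  2  3  4  5  6  7  8  9 10 11 12 13 14 15 16 17 18 19 20 21 22 23
g(k):  0  0  0  1  1  1  2  0  0  0  1  1  1  2  0  0  0  1  1  1  2  0  0  0
So g(23) = 0.

0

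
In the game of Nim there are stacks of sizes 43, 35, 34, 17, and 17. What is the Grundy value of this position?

42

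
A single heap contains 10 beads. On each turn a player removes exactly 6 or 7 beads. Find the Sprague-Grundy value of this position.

1

Compute g(0), g(1), … for moves {6, 7}:
k:     0  1  2  3  4  5  6  7  8  9 10
g(k):  0  0  0  0  0  0  1  1  1  1  1
So g(10) = 1.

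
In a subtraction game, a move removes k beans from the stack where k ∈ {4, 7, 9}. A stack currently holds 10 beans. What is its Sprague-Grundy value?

2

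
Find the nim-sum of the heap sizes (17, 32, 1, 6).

54

Compute the nim-sum pairwise:
17 ^ 32 = 49
49 ^ 1 = 48
48 ^ 6 = 54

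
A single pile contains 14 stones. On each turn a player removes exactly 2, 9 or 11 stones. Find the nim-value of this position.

Build the Grundy sequence with g(k) = mex{g(k−s) : s ∈ {2, 9, 11}, s ≤ k}:
k:     0  1  2  3  4  5  6  7  8  9 10 11 12 13 14
g(k):  0  0  1  1  0  0  1  1  0  2  1  3  2  2  3
So g(14) = 3.

3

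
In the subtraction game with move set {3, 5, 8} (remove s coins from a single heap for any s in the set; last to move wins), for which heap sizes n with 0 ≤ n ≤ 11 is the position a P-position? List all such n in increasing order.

0, 1, 2, 11

Grundy values for subtraction set {3, 5, 8}:
g(0) = mex{} = 0
g(1) = mex{} = 0
g(2) = mex{} = 0
g(3) = mex{0} = 1
g(4) = mex{0} = 1
g(5) = mex{0} = 1
g(6) = mex{0,1} = 2
g(7) = mex{0,1} = 2
g(8) = mex{0,1} = 2
g(9) = mex{0,1,2} = 3
g(10) = mex{0,1,2} = 3
g(11) = mex{1,2} = 0
The P-positions (g = 0) in 0..11 are 0, 1, 2, 11.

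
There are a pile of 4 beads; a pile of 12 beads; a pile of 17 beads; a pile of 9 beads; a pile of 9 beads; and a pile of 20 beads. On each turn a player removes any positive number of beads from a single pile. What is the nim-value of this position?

Bitwise XOR of the heap sizes:
  00100  (4)
  01100  (12)
  10001  (17)
  01001  (9)
  01001  (9)
  10100  (20)
  -----
  01101  (13)

13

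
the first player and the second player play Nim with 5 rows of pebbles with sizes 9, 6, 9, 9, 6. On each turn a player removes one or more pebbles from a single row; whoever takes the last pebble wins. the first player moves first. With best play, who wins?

the first player wins

Bitwise XOR of the heap sizes:
  1001  (9)
  0110  (6)
  1001  (9)
  1001  (9)
  0110  (6)
  ----
  1001  (9)
The nim-sum is 9 ≠ 0, so this is an N-position: the player to move can win; the first player has a winning move.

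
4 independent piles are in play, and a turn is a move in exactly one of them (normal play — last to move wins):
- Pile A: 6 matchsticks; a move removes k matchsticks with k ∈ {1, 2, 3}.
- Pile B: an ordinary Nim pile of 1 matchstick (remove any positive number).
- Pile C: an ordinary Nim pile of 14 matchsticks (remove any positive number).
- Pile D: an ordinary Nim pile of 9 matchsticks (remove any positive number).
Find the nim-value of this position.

4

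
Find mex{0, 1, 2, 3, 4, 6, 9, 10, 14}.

5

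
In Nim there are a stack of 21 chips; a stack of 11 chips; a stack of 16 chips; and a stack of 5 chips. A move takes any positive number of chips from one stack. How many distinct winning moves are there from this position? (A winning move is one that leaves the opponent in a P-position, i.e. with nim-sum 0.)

1

Nim-sum: 21 ^ 11 ^ 16 ^ 5 = 11.
The overall nim-sum is X = 11. A stack of size p has a winning move iff p XOR X < p (reduce it to p XOR X).
  21: 21 XOR 11 = 30 ≥ 21 — no move.
  11: 11 XOR 11 = 0 < 11 — winning move (to 0).
  16: 16 XOR 11 = 27 ≥ 16 — no move.
  5: 5 XOR 11 = 14 ≥ 5 — no move.
That gives 1 winning move.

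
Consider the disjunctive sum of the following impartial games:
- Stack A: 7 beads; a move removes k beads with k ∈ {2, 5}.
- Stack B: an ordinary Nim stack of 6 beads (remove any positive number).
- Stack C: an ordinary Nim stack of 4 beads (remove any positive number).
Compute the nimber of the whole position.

2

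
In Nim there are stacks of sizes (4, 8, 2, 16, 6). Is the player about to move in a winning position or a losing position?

Winning position

Bitwise XOR of the heap sizes:
  00100  (4)
  01000  (8)
  00010  (2)
  10000  (16)
  00110  (6)
  -----
  11000  (24)
The nim-sum is 24 ≠ 0, so this is an N-position: the player to move can win.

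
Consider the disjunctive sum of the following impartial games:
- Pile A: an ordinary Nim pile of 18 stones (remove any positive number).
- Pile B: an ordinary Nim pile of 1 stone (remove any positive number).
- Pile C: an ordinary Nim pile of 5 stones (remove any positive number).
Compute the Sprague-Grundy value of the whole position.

22

Pile A is a plain Nim pile of size 18, so its Grundy value is 18.
Pile B is a plain Nim pile of size 1, so its Grundy value is 1.
Pile C is a plain Nim pile of size 5, so its Grundy value is 5.
The value of a disjunctive sum is the nim-sum of the parts.
Combined value = 18 ⊕ 1 ⊕ 5 = 22.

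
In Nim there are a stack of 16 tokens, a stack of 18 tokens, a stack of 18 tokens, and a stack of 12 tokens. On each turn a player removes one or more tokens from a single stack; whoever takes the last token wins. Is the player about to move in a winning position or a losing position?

Winning position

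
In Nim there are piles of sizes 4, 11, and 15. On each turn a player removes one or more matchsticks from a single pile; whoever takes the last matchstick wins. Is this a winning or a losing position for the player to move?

Losing position

Compute the nim-sum pairwise:
4 ⊕ 11 = 15
15 ⊕ 15 = 0
The nim-sum is 0, so this is a P-position: the player to move is in a losing position under optimal play.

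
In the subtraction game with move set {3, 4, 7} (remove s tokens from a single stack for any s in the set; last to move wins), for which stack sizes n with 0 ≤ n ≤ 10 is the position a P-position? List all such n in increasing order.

0, 1, 2, 10

Grundy values for subtraction set {3, 4, 7}:
k:     0  1  2  3  4  5  6  7  8  9 10
g(k):  0  0  0  1  1  1  2  2  2  3  0
The P-positions (g = 0) in 0..10 are 0, 1, 2, 10.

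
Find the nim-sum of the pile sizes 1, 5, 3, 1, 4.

2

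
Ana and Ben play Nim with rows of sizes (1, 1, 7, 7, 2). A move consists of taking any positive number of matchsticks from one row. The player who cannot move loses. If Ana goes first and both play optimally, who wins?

Nim-sum: 1 XOR 1 XOR 7 XOR 7 XOR 2 = 2.
The nim-sum is 2 ≠ 0, so this is an N-position: the player to move can win; Ana has a winning move.

Ana wins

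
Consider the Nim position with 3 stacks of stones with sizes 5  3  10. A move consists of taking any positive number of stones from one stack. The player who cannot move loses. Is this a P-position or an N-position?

Compute the nim-sum pairwise:
5 XOR 3 = 6
6 XOR 10 = 12
The nim-sum is 12 ≠ 0, so this is an N-position: the player to move can win.

N-position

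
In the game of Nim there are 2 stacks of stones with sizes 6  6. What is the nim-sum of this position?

Compute the nim-sum pairwise:
6 ^ 6 = 0

0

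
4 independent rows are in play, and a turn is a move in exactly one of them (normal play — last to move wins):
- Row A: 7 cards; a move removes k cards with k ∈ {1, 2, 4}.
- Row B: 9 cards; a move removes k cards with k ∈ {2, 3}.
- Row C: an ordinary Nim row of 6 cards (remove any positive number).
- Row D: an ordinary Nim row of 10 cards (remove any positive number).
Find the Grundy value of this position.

Build the Grundy sequence for row A with g(k) = mex{g(k−s) : s ∈ {1, 2, 4}, s ≤ k}:
k:     0  1  2  3  4  5  6  7
g(k):  0  1  2  0  1  2  0  1
So g(7) = 1.
Grundy values for row B (subtraction set {2, 3}):
k:     0  1  2  3  4  5  6  7  8  9
g(k):  0  0  1  1  2  0  0  1  1  2
So g(9) = 2.
Row C is a plain Nim row of size 6, so its Grundy value is 6.
Row D is a plain Nim row of size 10, so its Grundy value is 10.
By the Sprague-Grundy theorem, the Grundy value of a sum of independent games is the XOR of the component values.
Combined value = 1 XOR 2 XOR 6 XOR 10 = 15.

15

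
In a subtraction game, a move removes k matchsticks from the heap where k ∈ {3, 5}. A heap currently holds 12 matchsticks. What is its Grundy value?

Compute g(0), g(1), … for moves {3, 5}:
g(0) = mex{} = 0
g(1) = mex{} = 0
g(2) = mex{} = 0
g(3) = mex{0} = 1
g(4) = mex{0} = 1
g(5) = mex{0} = 1
g(6) = mex{0,1} = 2
g(7) = mex{0,1} = 2
g(8) = mex{1} = 0
g(9) = mex{1,2} = 0
g(10) = mex{1,2} = 0
g(11) = mex{0,2} = 1
g(12) = mex{0,2} = 1
So g(12) = 1.

1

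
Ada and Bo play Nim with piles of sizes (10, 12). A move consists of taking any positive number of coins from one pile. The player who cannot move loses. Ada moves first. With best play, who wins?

Ada wins

Compute the nim-sum pairwise:
10 ⊕ 12 = 6
The nim-sum is 6 ≠ 0, so this is an N-position: the player to move can win; Ada has a winning move.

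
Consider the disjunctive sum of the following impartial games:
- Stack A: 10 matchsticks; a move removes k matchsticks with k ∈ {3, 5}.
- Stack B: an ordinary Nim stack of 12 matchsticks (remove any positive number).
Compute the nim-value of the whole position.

12

For stack A, compute g(0), g(1), … with moves {3, 5}:
g(0) = mex{} = 0
g(1) = mex{} = 0
g(2) = mex{} = 0
g(3) = mex{0} = 1
g(4) = mex{0} = 1
g(5) = mex{0} = 1
g(6) = mex{0,1} = 2
g(7) = mex{0,1} = 2
g(8) = mex{1} = 0
g(9) = mex{1,2} = 0
g(10) = mex{1,2} = 0
So g(10) = 0.
Stack B is a plain Nim stack of size 12, so its Grundy value is 12.
By the Sprague-Grundy theorem, the Grundy value of a sum of independent games is the XOR of the component values.
Combined value = 0 XOR 12 = 12.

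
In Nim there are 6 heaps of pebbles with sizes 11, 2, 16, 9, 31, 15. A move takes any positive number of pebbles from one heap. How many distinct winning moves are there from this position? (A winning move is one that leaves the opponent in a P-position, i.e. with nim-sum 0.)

Nim-sum: 11 ⊕ 2 ⊕ 16 ⊕ 9 ⊕ 31 ⊕ 15 = 0.
The nim-sum is already 0, so every move leaves a nonzero nim-sum — there are no winning moves.

0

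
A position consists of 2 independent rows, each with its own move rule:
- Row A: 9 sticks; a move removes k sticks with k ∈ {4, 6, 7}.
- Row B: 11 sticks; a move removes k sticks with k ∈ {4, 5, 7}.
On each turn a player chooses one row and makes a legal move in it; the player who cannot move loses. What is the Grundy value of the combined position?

Build the Grundy sequence for row A with g(k) = mex{g(k−s) : s ∈ {4, 6, 7}, s ≤ k}:
k:     0  1  2  3  4  5  6  7  8  9
g(k):  0  0  0  0  1  1  1  1  2  2
So g(9) = 2.
Grundy values for row B (subtraction set {4, 5, 7}):
g(0) = mex{} = 0
g(1) = mex{} = 0
g(2) = mex{} = 0
g(3) = mex{} = 0
g(4) = mex{0} = 1
g(5) = mex{0} = 1
g(6) = mex{0} = 1
g(7) = mex{0} = 1
g(8) = mex{0,1} = 2
g(9) = mex{0,1} = 2
g(10) = mex{0,1} = 2
g(11) = mex{1} = 0
So g(11) = 0.
The value of a disjunctive sum is the nim-sum of the parts.
Combined value = 2 XOR 0 = 2.

2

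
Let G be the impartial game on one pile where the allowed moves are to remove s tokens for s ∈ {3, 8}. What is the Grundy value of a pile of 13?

0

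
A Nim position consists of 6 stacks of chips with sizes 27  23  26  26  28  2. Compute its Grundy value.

Compute the nim-sum pairwise:
27 XOR 23 = 12
12 XOR 26 = 22
22 XOR 26 = 12
12 XOR 28 = 16
16 XOR 2 = 18

18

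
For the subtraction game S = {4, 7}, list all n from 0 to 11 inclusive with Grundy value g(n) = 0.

0, 1, 2, 3, 11

Grundy values for subtraction set {4, 7}:
g(0) = mex{} = 0
g(1) = mex{} = 0
g(2) = mex{} = 0
g(3) = mex{} = 0
g(4) = mex{0} = 1
g(5) = mex{0} = 1
g(6) = mex{0} = 1
g(7) = mex{0} = 1
g(8) = mex{0,1} = 2
g(9) = mex{0,1} = 2
g(10) = mex{0,1} = 2
g(11) = mex{1} = 0
The P-positions (g = 0) in 0..11 are 0, 1, 2, 3, 11.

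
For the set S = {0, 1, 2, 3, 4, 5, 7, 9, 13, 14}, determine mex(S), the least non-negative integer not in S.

The values 0, 1, 2, 3, 4, 5 are all present; 6 is the first non-negative integer missing from the set.

6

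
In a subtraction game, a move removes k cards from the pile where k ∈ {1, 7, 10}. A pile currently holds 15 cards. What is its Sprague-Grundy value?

Compute g(0), g(1), … for moves {1, 7, 10}:
k:     0  1  2  3  4  5  6  7  8  9 10 11 12 13 14 15
g(k):  0  1  0  1  0  1  0  1  0  1  2  3  2  3  2  3
So g(15) = 3.

3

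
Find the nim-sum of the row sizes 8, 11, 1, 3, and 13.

Compute the nim-sum pairwise:
8 XOR 11 = 3
3 XOR 1 = 2
2 XOR 3 = 1
1 XOR 13 = 12

12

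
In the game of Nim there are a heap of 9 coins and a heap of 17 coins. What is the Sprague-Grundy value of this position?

Bitwise XOR of the heap sizes:
  01001  (9)
  10001  (17)
  -----
  11000  (24)

24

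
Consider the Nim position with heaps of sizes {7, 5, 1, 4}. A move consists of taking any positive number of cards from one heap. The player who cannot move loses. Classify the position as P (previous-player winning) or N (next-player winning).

N-position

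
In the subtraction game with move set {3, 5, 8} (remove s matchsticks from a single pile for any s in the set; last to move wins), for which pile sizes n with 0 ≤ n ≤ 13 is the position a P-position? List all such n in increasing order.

Compute g(0), g(1), … for moves {3, 5, 8}:
g(0) = mex{} = 0
g(1) = mex{} = 0
g(2) = mex{} = 0
g(3) = mex{0} = 1
g(4) = mex{0} = 1
g(5) = mex{0} = 1
g(6) = mex{0,1} = 2
g(7) = mex{0,1} = 2
g(8) = mex{0,1} = 2
g(9) = mex{0,1,2} = 3
g(10) = mex{0,1,2} = 3
g(11) = mex{1,2} = 0
g(12) = mex{1,2,3} = 0
g(13) = mex{1,2,3} = 0
The P-positions (g = 0) in 0..13 are 0, 1, 2, 11, 12, 13.

0, 1, 2, 11, 12, 13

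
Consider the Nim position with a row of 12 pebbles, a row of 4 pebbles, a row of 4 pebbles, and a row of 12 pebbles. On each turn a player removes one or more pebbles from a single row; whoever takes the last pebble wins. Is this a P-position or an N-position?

Nim-sum: 12 ^ 4 ^ 4 ^ 12 = 0.
The nim-sum is 0, so this is a P-position: the player to move is in a losing position under optimal play.

P-position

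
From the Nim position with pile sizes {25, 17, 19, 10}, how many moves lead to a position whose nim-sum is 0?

Nim-sum: 25 ⊕ 17 ⊕ 19 ⊕ 10 = 17.
The overall nim-sum is X = 17. A pile of size p has a winning move iff p XOR X < p (reduce it to p XOR X).
  25: 25 XOR 17 = 8 < 25 — winning move (to 8).
  17: 17 XOR 17 = 0 < 17 — winning move (to 0).
  19: 19 XOR 17 = 2 < 19 — winning move (to 2).
  10: 10 XOR 17 = 27 ≥ 10 — no move.
That gives 3 winning moves.

3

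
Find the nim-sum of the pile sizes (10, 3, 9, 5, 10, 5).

10

Nim-sum: 10 XOR 3 XOR 9 XOR 5 XOR 10 XOR 5 = 10.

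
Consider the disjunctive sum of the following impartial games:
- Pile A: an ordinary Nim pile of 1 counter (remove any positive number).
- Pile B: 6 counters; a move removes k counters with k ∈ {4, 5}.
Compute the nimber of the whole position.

0

Pile A is a plain Nim pile of size 1, so its Grundy value is 1.
Grundy values for pile B (subtraction set {4, 5}):
g(0) = mex{} = 0
g(1) = mex{} = 0
g(2) = mex{} = 0
g(3) = mex{} = 0
g(4) = mex{0} = 1
g(5) = mex{0} = 1
g(6) = mex{0} = 1
So g(6) = 1.
By the Sprague-Grundy theorem, the Grundy value of a sum of independent games is the XOR of the component values.
Combined value = 1 XOR 1 = 0.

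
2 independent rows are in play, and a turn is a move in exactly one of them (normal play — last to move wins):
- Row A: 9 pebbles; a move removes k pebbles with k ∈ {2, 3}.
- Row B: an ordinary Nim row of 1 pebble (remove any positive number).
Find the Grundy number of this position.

Build the Grundy sequence for row A with g(k) = mex{g(k−s) : s ∈ {2, 3}, s ≤ k}:
g(0) = mex{} = 0
g(1) = mex{} = 0
g(2) = mex{0} = 1
g(3) = mex{0} = 1
g(4) = mex{0,1} = 2
g(5) = mex{1} = 0
g(6) = mex{1,2} = 0
g(7) = mex{0,2} = 1
g(8) = mex{0} = 1
g(9) = mex{0,1} = 2
So g(9) = 2.
Row B is a plain Nim row of size 1, so its Grundy value is 1.
By the Sprague-Grundy theorem, the Grundy value of a sum of independent games is the XOR of the component values.
Combined value = 2 XOR 1 = 3.

3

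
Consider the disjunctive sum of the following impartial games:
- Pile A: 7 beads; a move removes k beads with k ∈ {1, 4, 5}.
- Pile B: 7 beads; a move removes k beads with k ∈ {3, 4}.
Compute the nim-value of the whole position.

For pile A, compute g(0), g(1), … with moves {1, 4, 5}:
k:     0  1  2  3  4  5  6  7
g(k):  0  1  0  1  2  3  2  3
So g(7) = 3.
Grundy values for pile B (subtraction set {3, 4}):
g(0) = mex{} = 0
g(1) = mex{} = 0
g(2) = mex{} = 0
g(3) = mex{0} = 1
g(4) = mex{0} = 1
g(5) = mex{0} = 1
g(6) = mex{0,1} = 2
g(7) = mex{1} = 0
So g(7) = 0.
The value of a disjunctive sum is the nim-sum of the parts.
Combined value = 3 XOR 0 = 3.

3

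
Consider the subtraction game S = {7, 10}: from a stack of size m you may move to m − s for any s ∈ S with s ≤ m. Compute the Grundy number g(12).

1

Build the Grundy sequence with g(k) = mex{g(k−s) : s ∈ {7, 10}, s ≤ k}:
g(0) = mex{} = 0
g(1) = mex{} = 0
g(2) = mex{} = 0
g(3) = mex{} = 0
g(4) = mex{} = 0
g(5) = mex{} = 0
g(6) = mex{} = 0
g(7) = mex{0} = 1
g(8) = mex{0} = 1
g(9) = mex{0} = 1
g(10) = mex{0} = 1
g(11) = mex{0} = 1
g(12) = mex{0} = 1
So g(12) = 1.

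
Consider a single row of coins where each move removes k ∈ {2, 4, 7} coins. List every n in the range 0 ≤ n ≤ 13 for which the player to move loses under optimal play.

0, 1, 6, 9, 12

Build the Grundy sequence with g(k) = mex{g(k−s) : s ∈ {2, 4, 7}, s ≤ k}:
k:     0  1  2  3  4  5  6  7  8  9 10 11 12 13
g(k):  0  0  1  1  2  2  0  3  1  0  2  1  0  2
The P-positions (g = 0) in 0..13 are 0, 1, 6, 9, 12.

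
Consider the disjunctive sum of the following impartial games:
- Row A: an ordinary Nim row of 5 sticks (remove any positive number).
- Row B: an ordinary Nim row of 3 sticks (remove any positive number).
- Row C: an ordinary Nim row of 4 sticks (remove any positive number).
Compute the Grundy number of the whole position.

Row A is a plain Nim row of size 5, so its Grundy value is 5.
Row B is a plain Nim row of size 3, so its Grundy value is 3.
Row C is a plain Nim row of size 4, so its Grundy value is 4.
The value of a disjunctive sum is the nim-sum of the parts.
Combined value = 5 XOR 3 XOR 4 = 2.

2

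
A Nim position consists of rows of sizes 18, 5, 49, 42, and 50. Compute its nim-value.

62

In binary:
  010010  (18)
  000101  (5)
  110001  (49)
  101010  (42)
  110010  (50)
  ------
  111110  (62)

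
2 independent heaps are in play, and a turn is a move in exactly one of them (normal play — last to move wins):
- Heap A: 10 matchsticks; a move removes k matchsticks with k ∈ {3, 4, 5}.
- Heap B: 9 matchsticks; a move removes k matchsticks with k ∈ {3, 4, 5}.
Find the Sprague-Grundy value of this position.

0

For heap A, compute g(0), g(1), … with moves {3, 4, 5}:
k:     0  1  2  3  4  5  6  7  8  9 10
g(k):  0  0  0  1  1  1  2  2  0  0  0
So g(10) = 0.
Grundy values for heap B (subtraction set {3, 4, 5}):
k:     0  1  2  3  4  5  6  7  8  9
g(k):  0  0  0  1  1  1  2  2  0  0
So g(9) = 0.
The value of a disjunctive sum is the nim-sum of the parts.
Combined value = 0 ⊕ 0 = 0.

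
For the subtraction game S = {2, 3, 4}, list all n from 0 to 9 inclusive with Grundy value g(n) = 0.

0, 1, 6, 7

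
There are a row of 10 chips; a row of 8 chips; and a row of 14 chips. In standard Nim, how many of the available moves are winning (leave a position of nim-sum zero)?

3

Nim-sum: 10 XOR 8 XOR 14 = 12.
The overall nim-sum is X = 12. A row of size p has a winning move iff p XOR X < p (reduce it to p XOR X).
  10: 10 XOR 12 = 6 < 10 — winning move (to 6).
  8: 8 XOR 12 = 4 < 8 — winning move (to 4).
  14: 14 XOR 12 = 2 < 14 — winning move (to 2).
That gives 3 winning moves.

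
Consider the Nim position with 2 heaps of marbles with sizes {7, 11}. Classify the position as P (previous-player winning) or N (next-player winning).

Nim-sum: 7 ^ 11 = 12.
The nim-sum is 12 ≠ 0, so this is an N-position: the player to move can win.

N-position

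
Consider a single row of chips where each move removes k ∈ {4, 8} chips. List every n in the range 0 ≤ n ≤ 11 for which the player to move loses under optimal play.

0, 1, 2, 3

Compute g(0), g(1), … for moves {4, 8}:
g(0) = mex{} = 0
g(1) = mex{} = 0
g(2) = mex{} = 0
g(3) = mex{} = 0
g(4) = mex{0} = 1
g(5) = mex{0} = 1
g(6) = mex{0} = 1
g(7) = mex{0} = 1
g(8) = mex{0,1} = 2
g(9) = mex{0,1} = 2
g(10) = mex{0,1} = 2
g(11) = mex{0,1} = 2
The P-positions (g = 0) in 0..11 are 0, 1, 2, 3.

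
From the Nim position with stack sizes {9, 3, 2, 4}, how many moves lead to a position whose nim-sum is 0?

1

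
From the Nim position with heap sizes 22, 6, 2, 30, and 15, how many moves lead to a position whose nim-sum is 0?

Compute the nim-sum pairwise:
22 ⊕ 6 = 16
16 ⊕ 2 = 18
18 ⊕ 30 = 12
12 ⊕ 15 = 3
The overall nim-sum is X = 3. A heap of size p has a winning move iff p XOR X < p (reduce it to p XOR X).
  22: 22 XOR 3 = 21 < 22 — winning move (to 21).
  6: 6 XOR 3 = 5 < 6 — winning move (to 5).
  2: 2 XOR 3 = 1 < 2 — winning move (to 1).
  30: 30 XOR 3 = 29 < 30 — winning move (to 29).
  15: 15 XOR 3 = 12 < 15 — winning move (to 12).
That gives 5 winning moves.

5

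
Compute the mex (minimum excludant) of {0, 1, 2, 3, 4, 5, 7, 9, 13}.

The values 0, 1, 2, 3, 4, 5 are all present; 6 is the first non-negative integer missing from the set.

6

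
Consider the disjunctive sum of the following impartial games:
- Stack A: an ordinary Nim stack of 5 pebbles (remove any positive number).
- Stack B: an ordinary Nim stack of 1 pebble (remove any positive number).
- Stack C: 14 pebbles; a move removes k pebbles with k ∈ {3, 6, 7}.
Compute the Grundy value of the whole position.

5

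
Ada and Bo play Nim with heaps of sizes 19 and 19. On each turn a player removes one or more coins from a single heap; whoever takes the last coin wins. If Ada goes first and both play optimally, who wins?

Nim-sum: 19 ^ 19 = 0.
The nim-sum is 0, so this is a P-position: the player to move is in a losing position under optimal play; Ada is about to move from it and so loses — Bo wins.

Bo wins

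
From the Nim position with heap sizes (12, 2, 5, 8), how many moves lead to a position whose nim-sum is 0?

Write each in binary and XOR column by column:
  1100  (12)
  0010  (2)
  0101  (5)
  1000  (8)
  ----
  0011  (3)
The overall nim-sum is X = 3. A heap of size p has a winning move iff p XOR X < p (reduce it to p XOR X).
  12: 12 XOR 3 = 15 ≥ 12 — no move.
  2: 2 XOR 3 = 1 < 2 — winning move (to 1).
  5: 5 XOR 3 = 6 ≥ 5 — no move.
  8: 8 XOR 3 = 11 ≥ 8 — no move.
That gives 1 winning move.

1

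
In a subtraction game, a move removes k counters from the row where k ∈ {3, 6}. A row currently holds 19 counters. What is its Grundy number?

0

Grundy values for subtraction set {3, 6}:
k:     0  1  2  3  4  5  6  7  8  9 10 11 12 13 14 15 16 17 18 19
g(k):  0  0  0  1  1  1  2  2  2  0  0  0  1  1  1  2  2  2  0  0
So g(19) = 0.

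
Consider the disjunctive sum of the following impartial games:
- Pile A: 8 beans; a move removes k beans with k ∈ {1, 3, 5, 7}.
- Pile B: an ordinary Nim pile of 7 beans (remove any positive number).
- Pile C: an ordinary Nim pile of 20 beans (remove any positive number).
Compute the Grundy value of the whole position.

For pile A, compute g(0), g(1), … with moves {1, 3, 5, 7}:
k:     0  1  2  3  4  5  6  7  8
g(k):  0  1  0  1  0  1  0  1  0
So g(8) = 0.
Pile B is a plain Nim pile of size 7, so its Grundy value is 7.
Pile C is a plain Nim pile of size 20, so its Grundy value is 20.
By the Sprague-Grundy theorem, the Grundy value of a sum of independent games is the XOR of the component values.
Combined value = 0 ⊕ 7 ⊕ 20 = 19.

19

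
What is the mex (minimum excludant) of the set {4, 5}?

0

0 is not in the set, so the mex is 0.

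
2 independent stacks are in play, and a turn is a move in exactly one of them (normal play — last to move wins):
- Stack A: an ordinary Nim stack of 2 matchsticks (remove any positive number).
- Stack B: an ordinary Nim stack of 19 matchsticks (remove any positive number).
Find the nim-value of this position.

Stack A is a plain Nim stack of size 2, so its Grundy value is 2.
Stack B is a plain Nim stack of size 19, so its Grundy value is 19.
By the Sprague-Grundy theorem, the Grundy value of a sum of independent games is the XOR of the component values.
Combined value = 2 ⊕ 19 = 17.

17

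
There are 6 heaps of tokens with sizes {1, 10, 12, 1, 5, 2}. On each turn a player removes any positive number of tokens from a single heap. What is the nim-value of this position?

1

In binary:
  0001  (1)
  1010  (10)
  1100  (12)
  0001  (1)
  0101  (5)
  0010  (2)
  ----
  0001  (1)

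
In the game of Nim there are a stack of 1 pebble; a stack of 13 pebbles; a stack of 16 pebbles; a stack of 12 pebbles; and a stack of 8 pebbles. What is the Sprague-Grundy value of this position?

In binary:
  00001  (1)
  01101  (13)
  10000  (16)
  01100  (12)
  01000  (8)
  -----
  11000  (24)

24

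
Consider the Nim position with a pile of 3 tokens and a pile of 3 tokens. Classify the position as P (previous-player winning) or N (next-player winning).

P-position

Write each in binary and XOR column by column:
  11  (3)
  11  (3)
  --
  00  (0)
The nim-sum is 0, so this is a P-position: the player to move is in a losing position under optimal play.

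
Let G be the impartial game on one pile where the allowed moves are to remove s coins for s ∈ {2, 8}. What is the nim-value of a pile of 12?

1

Compute g(0), g(1), … for moves {2, 8}:
g(0) = mex{} = 0
g(1) = mex{} = 0
g(2) = mex{0} = 1
g(3) = mex{0} = 1
g(4) = mex{1} = 0
g(5) = mex{1} = 0
g(6) = mex{0} = 1
g(7) = mex{0} = 1
g(8) = mex{0,1} = 2
g(9) = mex{0,1} = 2
g(10) = mex{1,2} = 0
g(11) = mex{1,2} = 0
g(12) = mex{0} = 1
So g(12) = 1.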